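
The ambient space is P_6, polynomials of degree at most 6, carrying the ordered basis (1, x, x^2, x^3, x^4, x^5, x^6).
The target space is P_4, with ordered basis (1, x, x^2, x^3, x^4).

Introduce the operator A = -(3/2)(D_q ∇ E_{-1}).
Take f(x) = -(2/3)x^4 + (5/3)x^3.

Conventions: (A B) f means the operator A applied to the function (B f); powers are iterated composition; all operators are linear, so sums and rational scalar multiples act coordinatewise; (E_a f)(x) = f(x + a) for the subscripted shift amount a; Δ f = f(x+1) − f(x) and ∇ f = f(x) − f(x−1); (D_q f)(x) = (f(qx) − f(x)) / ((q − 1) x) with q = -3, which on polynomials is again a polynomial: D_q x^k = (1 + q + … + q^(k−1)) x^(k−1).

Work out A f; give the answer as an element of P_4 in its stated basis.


E_{-1} f = -(2/3)x^4 + (13/3)x^3 - 9x^2 + (23/3)x - 7/3
∇ E_{-1} f = -(8/3)x^3 + 17x^2 - (101/3)x + 65/3
D_q ∇ E_{-1} f = -(56/3)x^2 - 34x - 101/3
(-(3/2)(D_q ∇ E_{-1})) f = 28x^2 + 51x + 101/2

the image equals g(x) = 28x^2 + 51x + 101/2


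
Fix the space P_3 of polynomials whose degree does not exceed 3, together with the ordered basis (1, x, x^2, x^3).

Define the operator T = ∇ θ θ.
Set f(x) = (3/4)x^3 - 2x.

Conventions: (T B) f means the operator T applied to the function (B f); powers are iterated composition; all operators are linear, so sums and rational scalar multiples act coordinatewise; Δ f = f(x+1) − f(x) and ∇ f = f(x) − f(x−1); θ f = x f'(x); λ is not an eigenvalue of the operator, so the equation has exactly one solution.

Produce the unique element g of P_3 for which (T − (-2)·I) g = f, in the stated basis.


the image equals g(x) = (3/8)x^3 - (81/16)x^2 + (389/16)x - 767/32

write g with unknown coordinates in the stated basis and equate coefficients in (T − (-2)·I) g = f
solving from the highest basis element down gives g = (3/8)x^3 - (81/16)x^2 + (389/16)x - 767/32
check: T g = (81/8)x^2 - (405/8)x + 767/16
so T g − (-2)·g = (3/4)x^3 - 2x = f ✓


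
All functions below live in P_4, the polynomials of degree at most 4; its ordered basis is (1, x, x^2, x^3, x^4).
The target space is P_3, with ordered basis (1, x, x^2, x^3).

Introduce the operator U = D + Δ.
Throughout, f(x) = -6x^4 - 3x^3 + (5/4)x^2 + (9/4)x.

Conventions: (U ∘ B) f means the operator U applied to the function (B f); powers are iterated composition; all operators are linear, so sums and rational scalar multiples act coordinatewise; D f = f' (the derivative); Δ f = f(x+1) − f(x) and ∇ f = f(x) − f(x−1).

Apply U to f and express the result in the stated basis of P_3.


D f = -24x^3 - 9x^2 + (5/2)x + 9/4
Δ f = -24x^3 - 45x^2 - (61/2)x - 11/2
(D + Δ) f = -48x^3 - 54x^2 - 28x - 13/4

the result is g(x) = -48x^3 - 54x^2 - 28x - 13/4


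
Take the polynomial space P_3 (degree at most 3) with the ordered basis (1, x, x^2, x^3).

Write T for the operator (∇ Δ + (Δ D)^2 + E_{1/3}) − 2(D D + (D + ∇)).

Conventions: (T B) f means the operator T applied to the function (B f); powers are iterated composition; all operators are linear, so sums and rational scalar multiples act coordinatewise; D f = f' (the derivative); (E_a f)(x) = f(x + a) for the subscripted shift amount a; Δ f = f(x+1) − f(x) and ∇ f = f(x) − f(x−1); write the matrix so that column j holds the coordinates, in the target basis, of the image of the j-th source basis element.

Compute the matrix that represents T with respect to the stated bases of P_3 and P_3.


image of 1: 1
image of x: x - 11/3
image of x^2: x^2 - (22/3)x + 1/9
image of x^3: x^3 - 11x^2 + (1/3)x - 53/27
each image's coordinates form column j of the matrix

the matrix is [[1, -11/3, 1/9, -53/27]; [0, 1, -22/3, 1/3]; [0, 0, 1, -11]; [0, 0, 0, 1]] (rows listed top to bottom)


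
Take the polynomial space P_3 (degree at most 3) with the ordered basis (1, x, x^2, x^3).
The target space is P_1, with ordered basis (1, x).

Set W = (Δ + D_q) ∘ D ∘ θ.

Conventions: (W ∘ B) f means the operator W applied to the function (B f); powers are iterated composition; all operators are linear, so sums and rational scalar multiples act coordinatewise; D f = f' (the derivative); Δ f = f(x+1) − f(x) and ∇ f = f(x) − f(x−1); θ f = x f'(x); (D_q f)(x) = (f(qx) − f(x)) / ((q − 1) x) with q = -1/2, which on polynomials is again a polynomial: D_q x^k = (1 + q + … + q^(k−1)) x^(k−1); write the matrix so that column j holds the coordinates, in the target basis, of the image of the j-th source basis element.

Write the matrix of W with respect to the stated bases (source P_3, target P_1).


the matrix is [[0, 0, 8, 9]; [0, 0, 0, 45/2]] (rows listed top to bottom)

image of 1: 0
image of x: 0
image of x^2: 8
image of x^3: (45/2)x + 9
each image's coordinates form column j of the matrix


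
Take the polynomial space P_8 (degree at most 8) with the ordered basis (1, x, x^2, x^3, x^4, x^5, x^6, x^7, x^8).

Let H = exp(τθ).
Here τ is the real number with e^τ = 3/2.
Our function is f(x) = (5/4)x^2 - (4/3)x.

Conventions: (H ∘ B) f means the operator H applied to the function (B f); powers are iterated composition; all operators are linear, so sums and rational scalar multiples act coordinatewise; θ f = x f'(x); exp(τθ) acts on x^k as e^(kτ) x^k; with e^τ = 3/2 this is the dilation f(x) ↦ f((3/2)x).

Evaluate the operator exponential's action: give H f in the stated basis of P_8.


exp(τθ) x^k = e^(kτ) x^k; with e^τ = 3/2 this sends x^k to (3/2)^k x^k
x ↦ 3/2 x
x^2 ↦ 9/4 x^2
applying this coordinatewise to f: exp(τθ) f = (45/16)x^2 - 2x

the image equals g(x) = (45/16)x^2 - 2x


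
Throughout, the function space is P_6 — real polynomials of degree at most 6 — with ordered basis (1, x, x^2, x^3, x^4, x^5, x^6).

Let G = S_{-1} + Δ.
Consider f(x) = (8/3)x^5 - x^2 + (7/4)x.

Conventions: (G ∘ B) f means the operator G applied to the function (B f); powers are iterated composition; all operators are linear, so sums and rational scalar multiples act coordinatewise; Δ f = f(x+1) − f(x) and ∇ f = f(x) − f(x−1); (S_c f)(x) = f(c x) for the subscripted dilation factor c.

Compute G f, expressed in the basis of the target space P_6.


g(x) = -(8/3)x^5 + (40/3)x^4 + (80/3)x^3 + (77/3)x^2 + (115/12)x + 41/12

S_{-1} f = -(8/3)x^5 - x^2 - (7/4)x
Δ f = (40/3)x^4 + (80/3)x^3 + (80/3)x^2 + (34/3)x + 41/12
(S_{-1} + Δ) f = -(8/3)x^5 + (40/3)x^4 + (80/3)x^3 + (77/3)x^2 + (115/12)x + 41/12


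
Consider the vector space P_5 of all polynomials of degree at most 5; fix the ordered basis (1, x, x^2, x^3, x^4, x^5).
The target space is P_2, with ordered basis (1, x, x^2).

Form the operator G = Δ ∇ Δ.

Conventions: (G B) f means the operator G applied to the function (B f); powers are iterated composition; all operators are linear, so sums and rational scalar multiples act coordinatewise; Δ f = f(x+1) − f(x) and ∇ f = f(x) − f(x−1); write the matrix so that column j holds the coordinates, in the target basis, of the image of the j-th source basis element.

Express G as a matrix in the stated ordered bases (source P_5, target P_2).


image of 1: 0
image of x: 0
image of x^2: 0
image of x^3: 6
image of x^4: 24x + 12
image of x^5: 60x^2 + 60x + 30
each image's coordinates form column j of the matrix

the matrix is [[0, 0, 0, 6, 12, 30]; [0, 0, 0, 0, 24, 60]; [0, 0, 0, 0, 0, 60]] (rows listed top to bottom)


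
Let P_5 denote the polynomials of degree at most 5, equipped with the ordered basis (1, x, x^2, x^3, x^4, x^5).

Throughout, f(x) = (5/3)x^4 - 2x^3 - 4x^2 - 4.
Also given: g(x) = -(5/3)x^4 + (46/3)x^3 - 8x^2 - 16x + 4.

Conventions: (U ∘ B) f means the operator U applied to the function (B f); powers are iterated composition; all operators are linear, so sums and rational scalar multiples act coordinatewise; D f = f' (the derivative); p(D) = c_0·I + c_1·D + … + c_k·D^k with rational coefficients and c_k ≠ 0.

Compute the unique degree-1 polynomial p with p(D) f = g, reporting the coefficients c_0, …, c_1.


D^0 f = (5/3)x^4 - 2x^3 - 4x^2 - 4
D^1 f = (20/3)x^3 - 6x^2 - 8x
matching coefficients of g against c_0 f + c_1 Df + … from the top degree down determines the c_i
solution: c_0 = -1, c_1 = 2

c_0 = -1, c_1 = 2


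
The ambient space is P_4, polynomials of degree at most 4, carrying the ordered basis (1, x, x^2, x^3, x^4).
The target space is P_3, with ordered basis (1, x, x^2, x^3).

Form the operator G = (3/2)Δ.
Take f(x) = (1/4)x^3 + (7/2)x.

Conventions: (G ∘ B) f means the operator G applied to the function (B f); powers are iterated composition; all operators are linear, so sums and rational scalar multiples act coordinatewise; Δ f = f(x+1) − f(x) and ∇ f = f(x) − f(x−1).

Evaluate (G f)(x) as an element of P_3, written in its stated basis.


Δ f = (3/4)x^2 + (3/4)x + 15/4
((3/2)Δ) f = (9/8)x^2 + (9/8)x + 45/8

the image equals g(x) = (9/8)x^2 + (9/8)x + 45/8


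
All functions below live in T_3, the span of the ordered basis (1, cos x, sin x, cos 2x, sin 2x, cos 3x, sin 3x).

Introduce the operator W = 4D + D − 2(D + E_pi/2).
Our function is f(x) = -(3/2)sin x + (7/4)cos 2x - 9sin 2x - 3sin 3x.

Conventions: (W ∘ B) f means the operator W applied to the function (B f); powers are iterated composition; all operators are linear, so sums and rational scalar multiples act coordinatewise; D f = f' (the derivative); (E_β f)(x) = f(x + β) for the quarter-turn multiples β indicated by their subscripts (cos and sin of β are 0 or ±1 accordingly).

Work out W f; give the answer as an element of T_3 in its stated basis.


D f = -(3/2)cos x - 18cos 2x - (7/2)sin 2x - 9cos 3x
(4D) f = -6cos x - 72cos 2x - 14sin 2x - 36cos 3x
D f = -(3/2)cos x - 18cos 2x - (7/2)sin 2x - 9cos 3x
D f = -(3/2)cos x - 18cos 2x - (7/2)sin 2x - 9cos 3x
E_pi/2 f = -(3/2)cos x - (7/4)cos 2x + 9sin 2x + 3cos 3x
(D + E_pi/2) f = -3cos x - (79/4)cos 2x + (11/2)sin 2x - 6cos 3x
(-2(D + E_pi/2)) f = 6cos x + (79/2)cos 2x - 11sin 2x + 12cos 3x
(4D + D − 2(D + E_pi/2)) f = -(3/2)cos x - (101/2)cos 2x - (57/2)sin 2x - 33cos 3x

g(x) = -(3/2)cos x - (101/2)cos 2x - (57/2)sin 2x - 33cos 3x


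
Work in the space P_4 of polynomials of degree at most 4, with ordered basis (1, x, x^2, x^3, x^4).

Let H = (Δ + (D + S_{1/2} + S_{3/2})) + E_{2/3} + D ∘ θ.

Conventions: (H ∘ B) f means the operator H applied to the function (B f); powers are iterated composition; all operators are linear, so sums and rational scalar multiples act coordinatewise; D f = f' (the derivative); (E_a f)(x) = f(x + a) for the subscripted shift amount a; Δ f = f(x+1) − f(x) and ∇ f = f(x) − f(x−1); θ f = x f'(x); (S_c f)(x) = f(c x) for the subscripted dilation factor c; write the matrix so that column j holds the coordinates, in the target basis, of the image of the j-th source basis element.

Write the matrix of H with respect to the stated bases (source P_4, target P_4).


image of 1: 3
image of x: 3x + 11/3
image of x^2: (7/2)x^2 + (28/3)x + 13/9
image of x^3: (9/2)x^3 + 17x^2 + (13/3)x + 35/27
image of x^4: (49/8)x^4 + (80/3)x^3 + (26/3)x^2 + (140/27)x + 97/81
each image's coordinates form column j of the matrix

the matrix is [[3, 11/3, 13/9, 35/27, 97/81]; [0, 3, 28/3, 13/3, 140/27]; [0, 0, 7/2, 17, 26/3]; [0, 0, 0, 9/2, 80/3]; [0, 0, 0, 0, 49/8]] (rows listed top to bottom)


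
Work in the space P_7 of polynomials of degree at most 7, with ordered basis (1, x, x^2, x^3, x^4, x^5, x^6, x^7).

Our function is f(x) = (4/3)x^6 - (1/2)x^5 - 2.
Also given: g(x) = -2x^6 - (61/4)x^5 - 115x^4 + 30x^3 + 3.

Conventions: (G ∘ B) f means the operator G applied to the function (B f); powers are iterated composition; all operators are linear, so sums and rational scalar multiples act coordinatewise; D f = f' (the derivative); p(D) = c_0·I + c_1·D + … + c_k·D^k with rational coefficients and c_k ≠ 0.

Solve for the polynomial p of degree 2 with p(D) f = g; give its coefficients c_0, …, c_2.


c_0 = -3/2, c_1 = -2, c_2 = -3

D^0 f = (4/3)x^6 - (1/2)x^5 - 2
D^1 f = 8x^5 - (5/2)x^4
D^2 f = 40x^4 - 10x^3
matching coefficients of g against c_0 f + c_1 Df + … from the top degree down determines the c_i
solution: c_0 = -3/2, c_1 = -2, c_2 = -3


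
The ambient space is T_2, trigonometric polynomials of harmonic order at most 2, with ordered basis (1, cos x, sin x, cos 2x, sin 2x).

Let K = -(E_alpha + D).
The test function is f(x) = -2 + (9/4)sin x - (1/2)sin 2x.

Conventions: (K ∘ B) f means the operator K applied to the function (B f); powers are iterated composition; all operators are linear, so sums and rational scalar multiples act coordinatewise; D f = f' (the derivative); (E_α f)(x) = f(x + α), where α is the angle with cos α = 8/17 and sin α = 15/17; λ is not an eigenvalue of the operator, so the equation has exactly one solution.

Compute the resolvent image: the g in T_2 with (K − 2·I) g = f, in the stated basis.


the result is g(x) = 2/3 + (18/41)cos x - (189/328)sin x - (409/2917)cos 2x + (417/5834)sin 2x

write g with unknown coordinates in the stated basis and equate coefficients in (K − 2·I) g = f
solving from the highest basis element down gives g = 2/3 + (18/41)cos x - (189/328)sin x - (409/2917)cos 2x + (417/5834)sin 2x
check: K g = -2/3 + (36/41)cos x + (45/41)sin x - (818/2917)cos 2x - (2083/5834)sin 2x
so K g − 2·g = -2 + (9/4)sin x - (1/2)sin 2x = f ✓


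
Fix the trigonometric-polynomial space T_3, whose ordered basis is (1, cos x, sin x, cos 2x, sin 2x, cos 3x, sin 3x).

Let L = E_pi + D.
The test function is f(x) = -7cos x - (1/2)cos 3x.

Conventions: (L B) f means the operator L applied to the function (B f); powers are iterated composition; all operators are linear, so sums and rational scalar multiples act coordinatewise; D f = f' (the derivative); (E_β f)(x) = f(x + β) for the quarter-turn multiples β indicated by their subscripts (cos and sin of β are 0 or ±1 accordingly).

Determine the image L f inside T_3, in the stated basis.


the image equals g(x) = 7cos x + 7sin x + (1/2)cos 3x + (3/2)sin 3x

E_pi f = 7cos x + (1/2)cos 3x
D f = 7sin x + (3/2)sin 3x
(E_pi + D) f = 7cos x + 7sin x + (1/2)cos 3x + (3/2)sin 3x


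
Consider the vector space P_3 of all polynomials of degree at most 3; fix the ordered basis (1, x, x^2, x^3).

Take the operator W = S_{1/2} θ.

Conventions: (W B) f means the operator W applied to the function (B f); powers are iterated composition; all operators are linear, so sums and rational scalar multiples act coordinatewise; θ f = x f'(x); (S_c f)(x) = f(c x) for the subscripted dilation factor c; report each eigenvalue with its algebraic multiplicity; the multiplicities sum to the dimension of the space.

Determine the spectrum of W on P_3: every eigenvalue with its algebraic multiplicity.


image of 1: 0
image of x: (1/2)x
image of x^2: (1/2)x^2
image of x^3: (3/8)x^3
the matrix is upper triangular; its diagonal is (0, 1/2, 1/2, 3/8)
for a triangular matrix the eigenvalues are the diagonal entries, with algebraic multiplicity their repetition count

λ = 0 (multiplicity 1), λ = 3/8 (multiplicity 1), λ = 1/2 (multiplicity 2)


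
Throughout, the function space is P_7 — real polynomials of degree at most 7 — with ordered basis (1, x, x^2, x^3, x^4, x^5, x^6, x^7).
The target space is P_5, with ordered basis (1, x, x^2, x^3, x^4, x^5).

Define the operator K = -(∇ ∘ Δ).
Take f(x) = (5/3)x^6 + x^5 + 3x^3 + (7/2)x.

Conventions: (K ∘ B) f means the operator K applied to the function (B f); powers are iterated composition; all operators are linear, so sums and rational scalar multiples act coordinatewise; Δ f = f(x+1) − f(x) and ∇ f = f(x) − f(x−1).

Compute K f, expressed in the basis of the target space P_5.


Δ f = 10x^5 + 30x^4 + (130/3)x^3 + 44x^2 + 24x + 55/6
∇ Δ f = 50x^4 + 20x^3 + 50x^2 + 28x + 10/3
(-(∇ ∘ Δ)) f = -50x^4 - 20x^3 - 50x^2 - 28x - 10/3

g(x) = -50x^4 - 20x^3 - 50x^2 - 28x - 10/3


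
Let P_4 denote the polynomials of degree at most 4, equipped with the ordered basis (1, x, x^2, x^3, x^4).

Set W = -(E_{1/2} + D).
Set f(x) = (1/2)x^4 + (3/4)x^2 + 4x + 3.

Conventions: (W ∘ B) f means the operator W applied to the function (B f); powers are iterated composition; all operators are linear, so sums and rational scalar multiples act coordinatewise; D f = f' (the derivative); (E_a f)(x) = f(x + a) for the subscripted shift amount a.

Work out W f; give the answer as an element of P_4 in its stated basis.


the image equals g(x) = -(1/2)x^4 - 3x^3 - (3/2)x^2 - (13/2)x - 295/32

E_{1/2} f = (1/2)x^4 + x^3 + (3/2)x^2 + 5x + 167/32
D f = 2x^3 + (3/2)x + 4
(E_{1/2} + D) f = (1/2)x^4 + 3x^3 + (3/2)x^2 + (13/2)x + 295/32
(-(E_{1/2} + D)) f = -(1/2)x^4 - 3x^3 - (3/2)x^2 - (13/2)x - 295/32


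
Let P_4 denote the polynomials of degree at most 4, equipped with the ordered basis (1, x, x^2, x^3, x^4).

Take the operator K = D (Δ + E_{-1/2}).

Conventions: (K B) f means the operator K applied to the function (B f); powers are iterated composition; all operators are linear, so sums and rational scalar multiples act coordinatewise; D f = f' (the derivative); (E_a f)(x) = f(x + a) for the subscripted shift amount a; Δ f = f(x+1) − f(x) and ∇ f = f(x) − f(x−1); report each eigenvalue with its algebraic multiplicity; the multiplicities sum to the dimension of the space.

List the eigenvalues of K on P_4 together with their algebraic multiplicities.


image of 1: 0
image of x: 1
image of x^2: 2x + 1
image of x^3: 3x^2 + 3x + 15/4
image of x^4: 4x^3 + 6x^2 + 15x + 7/2
the matrix is upper triangular; its diagonal is (0, 0, 0, 0, 0)
for a triangular matrix the eigenvalues are the diagonal entries, with algebraic multiplicity their repetition count

λ = 0 (multiplicity 5)


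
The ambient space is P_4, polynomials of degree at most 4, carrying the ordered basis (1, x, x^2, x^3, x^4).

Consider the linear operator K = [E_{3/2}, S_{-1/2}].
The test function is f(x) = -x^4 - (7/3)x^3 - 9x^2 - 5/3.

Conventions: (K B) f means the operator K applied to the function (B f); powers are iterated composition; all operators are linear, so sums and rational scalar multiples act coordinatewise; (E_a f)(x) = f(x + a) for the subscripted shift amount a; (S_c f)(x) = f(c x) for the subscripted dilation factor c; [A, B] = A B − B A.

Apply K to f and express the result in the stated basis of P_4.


the result is g(x) = -(9/8)x^3 + (207/32)x^2 - (135/4)x + 7371/256

S_{-1/2} f = -(1/16)x^4 + (7/24)x^3 - (9/4)x^2 - 5/3
E_{3/2} S_{-1/2} f = -(1/16)x^4 - (1/12)x^3 - (57/32)x^2 - (45/8)x - 4655/768
E_{3/2} f = -x^4 - (25/3)x^3 - 33x^2 - (225/4)x - 1673/48
S_{-1/2} E_{3/2} f = -(1/16)x^4 + (25/24)x^3 - (33/4)x^2 + (225/8)x - 1673/48
[E_{3/2}, S_{-1/2}] f = -(9/8)x^3 + (207/32)x^2 - (135/4)x + 7371/256


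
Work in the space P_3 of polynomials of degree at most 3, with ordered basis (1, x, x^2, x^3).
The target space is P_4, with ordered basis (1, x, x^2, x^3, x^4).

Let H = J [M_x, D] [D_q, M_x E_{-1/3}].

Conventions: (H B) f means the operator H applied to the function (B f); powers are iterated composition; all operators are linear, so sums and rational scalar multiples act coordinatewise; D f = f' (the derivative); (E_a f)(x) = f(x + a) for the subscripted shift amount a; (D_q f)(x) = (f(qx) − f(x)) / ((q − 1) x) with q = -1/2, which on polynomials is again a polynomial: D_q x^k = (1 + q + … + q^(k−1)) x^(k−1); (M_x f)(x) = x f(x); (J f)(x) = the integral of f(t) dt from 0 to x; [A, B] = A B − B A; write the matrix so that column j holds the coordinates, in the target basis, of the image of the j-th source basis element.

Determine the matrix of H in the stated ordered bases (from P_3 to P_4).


image of 1: -x
image of x: (1/4)x^2 + (1/3)x
image of x^2: -(1/12)x^3 + (1/12)x^2 - (1/9)x
image of x^3: (1/32)x^4 + (1/12)x^3 - (1/24)x^2 + (1/27)x
each image's coordinates form column j of the matrix

the matrix is [[0, 0, 0, 0]; [-1, 1/3, -1/9, 1/27]; [0, 1/4, 1/12, -1/24]; [0, 0, -1/12, 1/12]; [0, 0, 0, 1/32]] (rows listed top to bottom)


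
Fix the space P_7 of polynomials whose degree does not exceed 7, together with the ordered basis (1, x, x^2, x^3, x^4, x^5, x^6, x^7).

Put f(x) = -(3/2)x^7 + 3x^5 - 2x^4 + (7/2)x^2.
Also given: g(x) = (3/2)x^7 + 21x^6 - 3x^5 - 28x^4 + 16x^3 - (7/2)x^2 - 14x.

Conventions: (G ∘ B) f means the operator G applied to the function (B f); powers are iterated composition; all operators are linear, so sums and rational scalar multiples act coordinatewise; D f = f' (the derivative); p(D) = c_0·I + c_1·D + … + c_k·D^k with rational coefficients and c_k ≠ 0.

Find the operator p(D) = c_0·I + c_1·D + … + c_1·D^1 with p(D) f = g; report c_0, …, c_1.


D^0 f = -(3/2)x^7 + 3x^5 - 2x^4 + (7/2)x^2
D^1 f = -(21/2)x^6 + 15x^4 - 8x^3 + 7x
matching coefficients of g against c_0 f + c_1 Df + … from the top degree down determines the c_i
solution: c_0 = -1, c_1 = -2

c_0 = -1, c_1 = -2


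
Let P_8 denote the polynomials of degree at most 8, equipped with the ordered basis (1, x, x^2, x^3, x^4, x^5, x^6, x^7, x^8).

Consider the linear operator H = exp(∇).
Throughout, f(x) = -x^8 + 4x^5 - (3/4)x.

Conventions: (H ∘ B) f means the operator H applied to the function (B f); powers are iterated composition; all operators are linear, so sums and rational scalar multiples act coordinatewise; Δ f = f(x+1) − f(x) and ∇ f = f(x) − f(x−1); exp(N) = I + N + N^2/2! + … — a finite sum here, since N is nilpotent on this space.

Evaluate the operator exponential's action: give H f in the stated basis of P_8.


g(x) = -x^8 - 8x^7 + 60x^5 - 50x^4 - 112x^3 + 212x^2 - (211/4)x - 171/4

order-1 term: -8x^7 + 28x^6 - 56x^5 + 90x^4 - 96x^3 + 68x^2 - 28x + 17/4
order-2 term: -28x^6 + 168x^5 - 490x^4 + 880x^3 - 988x^2 + 644x - 187
order-3 term: -56x^5 + 420x^4 - 1400x^3 + 2560x^2 - 2528x + 1066
order-4 term: -70x^4 + 560x^3 - 1820x^2 + 2820x - 1741
order-5 term: -56x^3 + 420x^2 - 1120x + 1054
order-6 term: -28x^2 + 168x - 266
order-7 term: -8x + 28
order-8 term: -1
the series for exp(∇) f terminates at order 8
exp(∇) f = -x^8 - 8x^7 + 60x^5 - 50x^4 - 112x^3 + 212x^2 - (211/4)x - 171/4


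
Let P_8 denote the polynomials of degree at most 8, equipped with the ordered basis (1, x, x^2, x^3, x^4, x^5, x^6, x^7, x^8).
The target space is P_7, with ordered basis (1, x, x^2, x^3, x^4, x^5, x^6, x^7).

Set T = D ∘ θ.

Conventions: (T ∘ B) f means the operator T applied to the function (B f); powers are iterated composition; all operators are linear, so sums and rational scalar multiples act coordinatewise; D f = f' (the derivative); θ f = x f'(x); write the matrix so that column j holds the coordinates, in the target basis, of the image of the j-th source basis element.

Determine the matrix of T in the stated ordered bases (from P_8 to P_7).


image of 1: 0
image of x: 1
image of x^2: 4x
image of x^3: 9x^2
image of x^4: 16x^3
image of x^5: 25x^4
image of x^6: 36x^5
image of x^7: 49x^6
image of x^8: 64x^7
each image's coordinates form column j of the matrix

the matrix is [[0, 1, 0, 0, 0, 0, 0, 0, 0]; [0, 0, 4, 0, 0, 0, 0, 0, 0]; [0, 0, 0, 9, 0, 0, 0, 0, 0]; [0, 0, 0, 0, 16, 0, 0, 0, 0]; [0, 0, 0, 0, 0, 25, 0, 0, 0]; [0, 0, 0, 0, 0, 0, 36, 0, 0]; [0, 0, 0, 0, 0, 0, 0, 49, 0]; [0, 0, 0, 0, 0, 0, 0, 0, 64]] (rows listed top to bottom)


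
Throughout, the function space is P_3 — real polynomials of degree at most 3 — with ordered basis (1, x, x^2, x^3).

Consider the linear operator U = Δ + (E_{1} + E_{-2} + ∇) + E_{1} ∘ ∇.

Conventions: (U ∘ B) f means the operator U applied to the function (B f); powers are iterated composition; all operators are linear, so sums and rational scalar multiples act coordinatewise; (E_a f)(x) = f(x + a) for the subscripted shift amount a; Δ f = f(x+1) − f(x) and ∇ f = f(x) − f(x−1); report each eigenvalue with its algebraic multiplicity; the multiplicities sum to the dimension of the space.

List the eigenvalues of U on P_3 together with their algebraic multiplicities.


λ = 2 (multiplicity 4)

image of 1: 2
image of x: 2x + 2
image of x^2: 2x^2 + 4x + 6
image of x^3: 2x^3 + 6x^2 + 18x - 4
the matrix is upper triangular; its diagonal is (2, 2, 2, 2)
for a triangular matrix the eigenvalues are the diagonal entries, with algebraic multiplicity their repetition count


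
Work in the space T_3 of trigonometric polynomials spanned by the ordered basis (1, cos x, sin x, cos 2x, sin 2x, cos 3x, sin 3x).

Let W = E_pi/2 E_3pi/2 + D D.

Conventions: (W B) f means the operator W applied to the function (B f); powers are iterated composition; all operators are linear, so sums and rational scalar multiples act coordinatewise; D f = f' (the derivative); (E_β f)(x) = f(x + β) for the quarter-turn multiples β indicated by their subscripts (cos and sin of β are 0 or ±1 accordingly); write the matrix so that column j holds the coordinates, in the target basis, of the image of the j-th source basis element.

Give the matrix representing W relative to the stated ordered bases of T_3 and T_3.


image of 1: 1
image of cos x: 0
image of sin x: 0
image of cos 2x: -3cos 2x
image of sin 2x: -3sin 2x
image of cos 3x: -8cos 3x
image of sin 3x: -8sin 3x
each image's coordinates form column j of the matrix

the matrix is [[1, 0, 0, 0, 0, 0, 0]; [0, 0, 0, 0, 0, 0, 0]; [0, 0, 0, 0, 0, 0, 0]; [0, 0, 0, -3, 0, 0, 0]; [0, 0, 0, 0, -3, 0, 0]; [0, 0, 0, 0, 0, -8, 0]; [0, 0, 0, 0, 0, 0, -8]] (rows listed top to bottom)


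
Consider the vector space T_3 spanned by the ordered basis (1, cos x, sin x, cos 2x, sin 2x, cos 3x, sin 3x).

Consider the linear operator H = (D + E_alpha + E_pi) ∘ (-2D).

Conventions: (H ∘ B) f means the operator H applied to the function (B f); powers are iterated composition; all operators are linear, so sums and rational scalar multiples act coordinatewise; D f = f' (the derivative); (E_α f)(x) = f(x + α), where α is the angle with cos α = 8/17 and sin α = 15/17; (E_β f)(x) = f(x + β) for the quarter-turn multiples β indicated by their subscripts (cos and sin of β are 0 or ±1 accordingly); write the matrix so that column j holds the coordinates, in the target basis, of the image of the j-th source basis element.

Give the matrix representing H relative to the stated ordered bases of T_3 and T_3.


the matrix is [[0, 0, 0, 0, 0, 0, 0]; [0, 64/17, 18/17, 0, 0, 0, 0]; [0, -18/17, 64/17, 0, 0, 0, 0]; [0, 0, 0, 3272/289, -512/289, 0, 0]; [0, 0, 0, 512/289, 3272/289, 0, 0]; [0, 0, 0, 0, 0, 85464/4913, 58806/4913]; [0, 0, 0, 0, 0, -58806/4913, 85464/4913]] (rows listed top to bottom)

image of 1: 0
image of cos x: (64/17)cos x - (18/17)sin x
image of sin x: (18/17)cos x + (64/17)sin x
image of cos 2x: (3272/289)cos 2x + (512/289)sin 2x
image of sin 2x: -(512/289)cos 2x + (3272/289)sin 2x
image of cos 3x: (85464/4913)cos 3x - (58806/4913)sin 3x
image of sin 3x: (58806/4913)cos 3x + (85464/4913)sin 3x
each image's coordinates form column j of the matrix


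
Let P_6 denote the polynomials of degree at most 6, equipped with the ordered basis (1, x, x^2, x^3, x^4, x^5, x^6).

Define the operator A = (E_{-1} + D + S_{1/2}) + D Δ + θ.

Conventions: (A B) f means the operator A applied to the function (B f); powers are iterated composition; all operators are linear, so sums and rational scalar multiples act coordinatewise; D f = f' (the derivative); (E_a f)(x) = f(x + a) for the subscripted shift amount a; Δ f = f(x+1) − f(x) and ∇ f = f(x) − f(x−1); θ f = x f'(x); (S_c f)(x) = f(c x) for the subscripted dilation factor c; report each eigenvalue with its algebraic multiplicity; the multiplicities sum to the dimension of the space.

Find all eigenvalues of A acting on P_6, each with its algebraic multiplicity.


image of 1: 2
image of x: (5/2)x
image of x^2: (13/4)x^2 + 3
image of x^3: (33/8)x^3 + 9x + 2
image of x^4: (81/16)x^4 + 18x^2 + 8x + 5
image of x^5: (193/32)x^5 + 30x^3 + 20x^2 + 25x + 4
image of x^6: (449/64)x^6 + 45x^4 + 40x^3 + 75x^2 + 24x + 7
the matrix is upper triangular; its diagonal is (2, 5/2, 13/4, 33/8, 81/16, 193/32, 449/64)
for a triangular matrix the eigenvalues are the diagonal entries, with algebraic multiplicity their repetition count

λ = 2 (multiplicity 1), λ = 5/2 (multiplicity 1), λ = 13/4 (multiplicity 1), λ = 33/8 (multiplicity 1), λ = 81/16 (multiplicity 1), λ = 193/32 (multiplicity 1), λ = 449/64 (multiplicity 1)


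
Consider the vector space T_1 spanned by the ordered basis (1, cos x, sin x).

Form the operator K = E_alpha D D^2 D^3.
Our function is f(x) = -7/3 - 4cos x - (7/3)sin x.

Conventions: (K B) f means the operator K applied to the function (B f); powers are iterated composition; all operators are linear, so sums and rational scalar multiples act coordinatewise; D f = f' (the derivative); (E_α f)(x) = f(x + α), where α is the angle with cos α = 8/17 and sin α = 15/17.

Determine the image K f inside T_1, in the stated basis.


the result is g(x) = (67/17)cos x - (124/51)sin x

D f = -(7/3)cos x + 4sin x
D D f = 4cos x + (7/3)sin x
D D D f = (7/3)cos x - 4sin x
D D^3 f = -4cos x - (7/3)sin x
D D D^3 f = -(7/3)cos x + 4sin x
D D^2 D^3 f = 4cos x + (7/3)sin x
E_alpha D D^2 D^3 f = (67/17)cos x - (124/51)sin x


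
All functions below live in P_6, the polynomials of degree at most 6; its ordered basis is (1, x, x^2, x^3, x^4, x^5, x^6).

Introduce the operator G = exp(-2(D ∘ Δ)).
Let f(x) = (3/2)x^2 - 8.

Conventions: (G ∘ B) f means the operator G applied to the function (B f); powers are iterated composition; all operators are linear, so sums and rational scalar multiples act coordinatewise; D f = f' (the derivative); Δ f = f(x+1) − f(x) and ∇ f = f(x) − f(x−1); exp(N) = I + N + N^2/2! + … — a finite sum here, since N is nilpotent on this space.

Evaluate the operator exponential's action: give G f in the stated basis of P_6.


order-1 term: -6
the series for exp(-2(D ∘ Δ)) f terminates at order 1
exp(-2(D ∘ Δ)) f = (3/2)x^2 - 14

g(x) = (3/2)x^2 - 14


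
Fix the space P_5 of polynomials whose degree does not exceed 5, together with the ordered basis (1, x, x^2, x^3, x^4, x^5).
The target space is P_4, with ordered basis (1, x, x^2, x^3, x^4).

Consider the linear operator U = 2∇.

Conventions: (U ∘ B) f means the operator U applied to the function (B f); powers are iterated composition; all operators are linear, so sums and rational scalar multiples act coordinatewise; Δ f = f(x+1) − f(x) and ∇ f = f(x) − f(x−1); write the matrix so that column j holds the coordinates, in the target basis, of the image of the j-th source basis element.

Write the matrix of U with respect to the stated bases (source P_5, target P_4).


image of 1: 0
image of x: 2
image of x^2: 4x - 2
image of x^3: 6x^2 - 6x + 2
image of x^4: 8x^3 - 12x^2 + 8x - 2
image of x^5: 10x^4 - 20x^3 + 20x^2 - 10x + 2
each image's coordinates form column j of the matrix

the matrix is [[0, 2, -2, 2, -2, 2]; [0, 0, 4, -6, 8, -10]; [0, 0, 0, 6, -12, 20]; [0, 0, 0, 0, 8, -20]; [0, 0, 0, 0, 0, 10]] (rows listed top to bottom)


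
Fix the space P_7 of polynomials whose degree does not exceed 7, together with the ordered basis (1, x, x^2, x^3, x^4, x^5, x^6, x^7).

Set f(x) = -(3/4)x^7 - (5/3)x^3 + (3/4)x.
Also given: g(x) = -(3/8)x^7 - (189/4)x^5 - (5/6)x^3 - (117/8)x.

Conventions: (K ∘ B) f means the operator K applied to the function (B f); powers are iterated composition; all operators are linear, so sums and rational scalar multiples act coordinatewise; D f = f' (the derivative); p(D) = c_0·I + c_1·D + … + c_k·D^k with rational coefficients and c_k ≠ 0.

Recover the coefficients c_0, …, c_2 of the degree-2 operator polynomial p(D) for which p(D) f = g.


c_0 = 1/2, c_1 = 0, c_2 = 3/2

D^0 f = -(3/4)x^7 - (5/3)x^3 + (3/4)x
D^1 f = -(21/4)x^6 - 5x^2 + 3/4
D^2 f = -(63/2)x^5 - 10x
matching coefficients of g against c_0 f + c_1 Df + … from the top degree down determines the c_i
solution: c_0 = 1/2, c_1 = 0, c_2 = 3/2


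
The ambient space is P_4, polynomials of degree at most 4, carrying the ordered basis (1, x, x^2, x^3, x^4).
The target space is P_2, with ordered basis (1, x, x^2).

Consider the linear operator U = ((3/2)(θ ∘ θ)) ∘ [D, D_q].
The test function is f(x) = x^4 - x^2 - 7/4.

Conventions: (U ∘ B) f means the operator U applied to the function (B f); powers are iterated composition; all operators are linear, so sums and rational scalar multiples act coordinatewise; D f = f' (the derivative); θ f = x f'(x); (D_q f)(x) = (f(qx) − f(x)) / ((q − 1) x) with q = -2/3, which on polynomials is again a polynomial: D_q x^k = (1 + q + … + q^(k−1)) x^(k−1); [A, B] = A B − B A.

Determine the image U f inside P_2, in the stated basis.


D_q f = (13/27)x^3 - (1/3)x
D D_q f = (13/9)x^2 - 1/3
D f = 4x^3 - 2x
D_q D f = (28/9)x^2 - 2
[D, D_q] f = -(5/3)x^2 + 5/3
θ [D, D_q] f = -(10/3)x^2
θ θ [D, D_q] f = -(20/3)x^2
((3/2)(θ ∘ θ)) [D, D_q] f = -10x^2

the result is g(x) = -10x^2


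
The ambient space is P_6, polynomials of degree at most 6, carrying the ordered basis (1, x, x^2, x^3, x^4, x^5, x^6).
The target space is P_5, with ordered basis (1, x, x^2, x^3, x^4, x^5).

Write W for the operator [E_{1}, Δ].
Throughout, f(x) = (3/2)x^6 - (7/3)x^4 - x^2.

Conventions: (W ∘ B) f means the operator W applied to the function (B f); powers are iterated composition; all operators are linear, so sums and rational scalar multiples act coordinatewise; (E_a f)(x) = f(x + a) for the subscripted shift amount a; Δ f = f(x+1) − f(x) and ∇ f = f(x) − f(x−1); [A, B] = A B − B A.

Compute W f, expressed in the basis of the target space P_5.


Δ f = 9x^5 + (45/2)x^4 + (62/3)x^3 + (17/2)x^2 - (7/3)x - 11/6
E_{1} Δ f = 9x^5 + (135/2)x^4 + (602/3)x^3 + (591/2)x^2 + (635/3)x + 113/2
E_{1} f = (3/2)x^6 + 9x^5 + (121/6)x^4 + (62/3)x^3 + (15/2)x^2 - (7/3)x - 11/6
Δ E_{1} f = 9x^5 + (135/2)x^4 + (602/3)x^3 + (591/2)x^2 + (635/3)x + 113/2
[E_{1}, Δ] f = 0

g(x) = 0


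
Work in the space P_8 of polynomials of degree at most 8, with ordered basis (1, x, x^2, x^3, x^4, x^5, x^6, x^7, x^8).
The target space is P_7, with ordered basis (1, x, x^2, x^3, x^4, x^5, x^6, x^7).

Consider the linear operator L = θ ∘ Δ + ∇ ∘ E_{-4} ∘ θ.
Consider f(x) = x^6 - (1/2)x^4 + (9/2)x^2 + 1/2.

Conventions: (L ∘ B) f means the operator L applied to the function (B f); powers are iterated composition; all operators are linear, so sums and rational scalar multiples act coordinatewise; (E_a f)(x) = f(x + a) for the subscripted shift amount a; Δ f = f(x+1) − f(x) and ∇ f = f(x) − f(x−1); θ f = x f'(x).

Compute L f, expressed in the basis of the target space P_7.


Δ f = 6x^5 + 15x^4 + 18x^3 + 12x^2 + 13x + 5
θ Δ f = 30x^5 + 60x^4 + 54x^3 + 24x^2 + 13x
θ f = 6x^6 - 2x^4 + 9x^2
E_{-4} θ f = 6x^6 - 144x^5 + 1438x^4 - 7648x^3 + 22857x^2 - 36424x + 24208
∇ E_{-4} θ f = 36x^5 - 810x^4 + 7312x^3 - 33102x^2 + 75166x - 68517
(θ ∘ Δ + ∇ ∘ E_{-4} ∘ θ) f = 66x^5 - 750x^4 + 7366x^3 - 33078x^2 + 75179x - 68517

g(x) = 66x^5 - 750x^4 + 7366x^3 - 33078x^2 + 75179x - 68517


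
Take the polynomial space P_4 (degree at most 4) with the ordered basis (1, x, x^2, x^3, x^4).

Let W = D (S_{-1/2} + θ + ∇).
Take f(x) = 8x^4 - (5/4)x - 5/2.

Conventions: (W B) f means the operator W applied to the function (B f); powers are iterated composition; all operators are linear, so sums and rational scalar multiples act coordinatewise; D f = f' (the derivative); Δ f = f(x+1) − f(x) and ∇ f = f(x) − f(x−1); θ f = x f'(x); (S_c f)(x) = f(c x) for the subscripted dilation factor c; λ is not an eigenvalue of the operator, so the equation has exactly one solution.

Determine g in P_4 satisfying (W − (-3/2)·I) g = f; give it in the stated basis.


g(x) = (16/3)x^4 - (520/9)x^3 + (2606/9)x^2 - (10723/18)x - 5741/18

write g with unknown coordinates in the stated basis and equate coefficients in (W − (-3/2)·I) g = f
solving from the highest basis element down gives g = (16/3)x^4 - (520/9)x^3 + (2606/9)x^2 - (10723/18)x - 5741/18
check: W g = (260/3)x^3 - (1303/3)x^2 + (2677/3)x + 5711/12
so W g − (-3/2)·g = 8x^4 - (5/4)x - 5/2 = f ✓


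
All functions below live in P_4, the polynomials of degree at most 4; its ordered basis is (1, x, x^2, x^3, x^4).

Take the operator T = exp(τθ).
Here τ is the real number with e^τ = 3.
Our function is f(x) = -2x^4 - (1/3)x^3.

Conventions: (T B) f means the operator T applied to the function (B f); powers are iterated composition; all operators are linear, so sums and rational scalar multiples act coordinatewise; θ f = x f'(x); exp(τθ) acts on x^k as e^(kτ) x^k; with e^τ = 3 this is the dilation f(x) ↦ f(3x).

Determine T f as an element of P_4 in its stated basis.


g(x) = -162x^4 - 9x^3

exp(τθ) x^k = e^(kτ) x^k; with e^τ = 3 this sends x^k to 3^k x^k
x^3 ↦ 27 x^3
x^4 ↦ 81 x^4
applying this coordinatewise to f: exp(τθ) f = -162x^4 - 9x^3


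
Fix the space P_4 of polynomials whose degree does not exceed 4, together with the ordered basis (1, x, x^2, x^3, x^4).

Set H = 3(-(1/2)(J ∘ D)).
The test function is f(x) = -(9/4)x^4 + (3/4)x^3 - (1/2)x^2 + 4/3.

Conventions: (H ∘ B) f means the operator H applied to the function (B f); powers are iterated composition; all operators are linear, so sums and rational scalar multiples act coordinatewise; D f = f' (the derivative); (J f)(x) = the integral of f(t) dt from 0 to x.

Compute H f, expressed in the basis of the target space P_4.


D f = -9x^3 + (9/4)x^2 - x
J D f = -(9/4)x^4 + (3/4)x^3 - (1/2)x^2
(-(1/2)(J ∘ D)) f = (9/8)x^4 - (3/8)x^3 + (1/4)x^2
(3(-(1/2)(J ∘ D))) f = (27/8)x^4 - (9/8)x^3 + (3/4)x^2

g(x) = (27/8)x^4 - (9/8)x^3 + (3/4)x^2


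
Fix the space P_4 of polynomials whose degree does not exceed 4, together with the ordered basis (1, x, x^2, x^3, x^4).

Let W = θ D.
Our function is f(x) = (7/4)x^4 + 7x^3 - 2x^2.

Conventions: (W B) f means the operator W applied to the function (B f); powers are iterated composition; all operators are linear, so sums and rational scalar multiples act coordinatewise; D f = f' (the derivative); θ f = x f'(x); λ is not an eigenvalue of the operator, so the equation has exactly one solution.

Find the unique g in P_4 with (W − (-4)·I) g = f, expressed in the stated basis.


the result is g(x) = (7/16)x^4 + (7/16)x^3 - (37/32)x^2 + (37/64)x

write g with unknown coordinates in the stated basis and equate coefficients in (W − (-4)·I) g = f
solving from the highest basis element down gives g = (7/16)x^4 + (7/16)x^3 - (37/32)x^2 + (37/64)x
check: W g = (21/4)x^3 + (21/8)x^2 - (37/16)x
so W g − (-4)·g = (7/4)x^4 + 7x^3 - 2x^2 = f ✓


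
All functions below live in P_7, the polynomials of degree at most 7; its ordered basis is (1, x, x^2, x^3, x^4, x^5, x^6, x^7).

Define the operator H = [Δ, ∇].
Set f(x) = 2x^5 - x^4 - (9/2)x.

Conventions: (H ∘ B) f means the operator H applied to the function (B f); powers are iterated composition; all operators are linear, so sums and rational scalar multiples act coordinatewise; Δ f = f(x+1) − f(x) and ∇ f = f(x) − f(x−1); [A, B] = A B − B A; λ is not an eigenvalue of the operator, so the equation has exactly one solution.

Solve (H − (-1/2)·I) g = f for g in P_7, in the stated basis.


g(x) = 4x^5 - 2x^4 - 9x

write g with unknown coordinates in the stated basis and equate coefficients in (H − (-1/2)·I) g = f
solving from the highest basis element down gives g = 4x^5 - 2x^4 - 9x
check: H g = 0
so H g − (-1/2)·g = 2x^5 - x^4 - (9/2)x = f ✓


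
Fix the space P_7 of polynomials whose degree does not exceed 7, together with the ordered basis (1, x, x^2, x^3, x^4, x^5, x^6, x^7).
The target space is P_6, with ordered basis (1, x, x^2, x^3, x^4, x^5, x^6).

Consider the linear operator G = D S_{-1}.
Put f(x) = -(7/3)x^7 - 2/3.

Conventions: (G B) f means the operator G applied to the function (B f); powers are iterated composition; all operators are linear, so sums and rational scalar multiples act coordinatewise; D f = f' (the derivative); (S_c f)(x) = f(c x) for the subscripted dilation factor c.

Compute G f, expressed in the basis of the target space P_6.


S_{-1} f = (7/3)x^7 - 2/3
D S_{-1} f = (49/3)x^6

g(x) = (49/3)x^6


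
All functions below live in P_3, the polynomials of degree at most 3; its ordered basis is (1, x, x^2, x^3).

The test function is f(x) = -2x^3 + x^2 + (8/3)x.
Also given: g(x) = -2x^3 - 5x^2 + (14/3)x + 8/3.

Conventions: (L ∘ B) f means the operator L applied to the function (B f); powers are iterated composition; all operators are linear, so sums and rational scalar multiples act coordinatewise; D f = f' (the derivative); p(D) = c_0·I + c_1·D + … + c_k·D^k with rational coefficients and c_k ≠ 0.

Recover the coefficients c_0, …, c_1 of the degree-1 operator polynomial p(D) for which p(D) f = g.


p(D) = I + D, i.e. c_0 = 1, c_1 = 1

D^0 f = -2x^3 + x^2 + (8/3)x
D^1 f = -6x^2 + 2x + 8/3
matching coefficients of g against c_0 f + c_1 Df + … from the top degree down determines the c_i
solution: c_0 = 1, c_1 = 1
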